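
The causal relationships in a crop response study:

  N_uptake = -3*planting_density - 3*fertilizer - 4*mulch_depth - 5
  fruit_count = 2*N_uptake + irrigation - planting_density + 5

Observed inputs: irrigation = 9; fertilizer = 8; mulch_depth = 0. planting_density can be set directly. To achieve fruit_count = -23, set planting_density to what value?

planting_density = -3

Substituting into the N_uptake equation gives N_uptake = -3*planting_density - 29.
Substituting into the fruit_count equation gives fruit_count = -7*planting_density - 44.
Solve -7*planting_density - 44 = -23: planting_density = (-23 + 44) / -7 = -3.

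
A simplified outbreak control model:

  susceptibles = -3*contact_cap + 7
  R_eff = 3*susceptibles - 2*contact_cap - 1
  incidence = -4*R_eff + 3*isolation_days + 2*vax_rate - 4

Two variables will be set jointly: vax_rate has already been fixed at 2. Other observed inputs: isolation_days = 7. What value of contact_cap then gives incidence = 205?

With vax_rate held at 2:
Substituting into the R_eff equation gives R_eff = -11*contact_cap + 20.
So incidence = 44*contact_cap - 59.
Solve 44*contact_cap - 59 = 205: contact_cap = (205 + 59) / 44 = 6.

contact_cap = 6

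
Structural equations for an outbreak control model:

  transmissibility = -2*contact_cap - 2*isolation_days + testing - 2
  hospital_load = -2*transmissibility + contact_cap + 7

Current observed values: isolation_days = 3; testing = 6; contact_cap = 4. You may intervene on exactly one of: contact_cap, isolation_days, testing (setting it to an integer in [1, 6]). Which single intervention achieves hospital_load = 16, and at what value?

Intervening on contact_cap: with other inputs at their observed values, hospital_load = 5*contact_cap + 11. Solving for 16 gives contact_cap = 1, within [1, 6].
Intervening on isolation_days: hospital_load = 4*isolation_days + 19. Reaching 16 requires isolation_days = -3/4, not an integer.
Intervening on testing: hospital_load = -2*testing + 43. Reaching 16 requires testing = 27/2, not an integer.

set contact_cap = 1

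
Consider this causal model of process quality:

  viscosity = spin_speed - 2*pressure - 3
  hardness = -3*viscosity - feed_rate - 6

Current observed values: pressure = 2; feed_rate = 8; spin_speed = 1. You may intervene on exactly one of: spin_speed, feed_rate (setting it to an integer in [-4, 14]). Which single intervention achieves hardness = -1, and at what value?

set feed_rate = 13

Intervening on spin_speed: hardness = -3*spin_speed + 7. Reaching -1 requires spin_speed = 8/3, not an integer.
Intervening on feed_rate: with other inputs at their observed values, hardness = -feed_rate + 12. Solving for -1 gives feed_rate = 13, within [-4, 14].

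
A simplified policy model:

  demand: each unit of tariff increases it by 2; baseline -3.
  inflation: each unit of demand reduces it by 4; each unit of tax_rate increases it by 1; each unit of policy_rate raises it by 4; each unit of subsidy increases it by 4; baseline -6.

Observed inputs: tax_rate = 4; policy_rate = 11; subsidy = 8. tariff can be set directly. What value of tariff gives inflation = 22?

Substituting into the inflation equation gives inflation = -8*tariff + 86.
Solve -8*tariff + 86 = 22: tariff = (22 - 86) / -8 = 8.

tariff = 8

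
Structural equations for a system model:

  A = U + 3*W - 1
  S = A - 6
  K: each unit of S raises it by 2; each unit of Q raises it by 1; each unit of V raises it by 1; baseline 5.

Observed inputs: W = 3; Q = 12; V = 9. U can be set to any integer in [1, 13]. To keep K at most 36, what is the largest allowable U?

Substituting into the A equation gives A = U + 8.
So S = U + 2.
K becomes 2*U + 30.
Require 2*U + 30 ≤ 36, so U ≤ 3.
The largest integer in [1, 13] satisfying this is 3.

U = 3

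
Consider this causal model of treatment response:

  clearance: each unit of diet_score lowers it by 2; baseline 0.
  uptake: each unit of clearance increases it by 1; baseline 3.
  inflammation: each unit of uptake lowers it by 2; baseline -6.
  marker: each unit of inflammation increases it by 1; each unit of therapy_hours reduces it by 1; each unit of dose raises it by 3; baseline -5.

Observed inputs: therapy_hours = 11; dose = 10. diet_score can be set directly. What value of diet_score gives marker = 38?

diet_score = 9

Substituting into the uptake equation gives uptake = -2*diet_score + 3.
Substituting into the inflammation equation gives inflammation = 4*diet_score - 12.
Substituting into the marker equation gives marker = 4*diet_score + 2.
Solve 4*diet_score + 2 = 38: diet_score = (38 - 2) / 4 = 9.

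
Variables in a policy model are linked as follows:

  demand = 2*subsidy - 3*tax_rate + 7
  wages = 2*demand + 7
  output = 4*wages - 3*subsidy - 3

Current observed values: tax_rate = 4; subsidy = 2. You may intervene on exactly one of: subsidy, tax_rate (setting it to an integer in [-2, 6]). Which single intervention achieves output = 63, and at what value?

set subsidy = 6

Intervening on subsidy: with other inputs at their observed values, output = 13*subsidy - 15. Solving for 63 gives subsidy = 6, within [-2, 6].
Intervening on tax_rate: output = -24*tax_rate + 107. Reaching 63 requires tax_rate = 11/6, not an integer.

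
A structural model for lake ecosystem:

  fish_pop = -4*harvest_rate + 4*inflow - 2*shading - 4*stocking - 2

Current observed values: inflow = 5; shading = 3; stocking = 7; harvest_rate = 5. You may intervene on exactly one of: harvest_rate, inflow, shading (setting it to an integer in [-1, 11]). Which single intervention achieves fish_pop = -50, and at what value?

Intervening on harvest_rate: fish_pop = -4*harvest_rate - 16. Reaching -50 requires harvest_rate = 17/2, not an integer.
Intervening on inflow: fish_pop = 4*inflow - 56. Reaching -50 requires inflow = 3/2, not an integer.
Intervening on shading: with other inputs at their observed values, fish_pop = -2*shading - 30. Solving for -50 gives shading = 10, within [-1, 11].

set shading = 10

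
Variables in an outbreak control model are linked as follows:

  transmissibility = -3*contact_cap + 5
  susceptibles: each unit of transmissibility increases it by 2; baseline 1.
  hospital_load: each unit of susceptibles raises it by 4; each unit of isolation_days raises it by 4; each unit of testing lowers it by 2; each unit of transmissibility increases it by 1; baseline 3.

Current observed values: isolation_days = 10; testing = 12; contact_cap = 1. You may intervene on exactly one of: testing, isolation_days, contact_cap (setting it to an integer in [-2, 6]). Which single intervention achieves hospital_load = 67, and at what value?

Intervening on testing: with other inputs at their observed values, hospital_load = -2*testing + 65. Solving for 67 gives testing = -1, within [-2, 6].
Intervening on isolation_days: hospital_load = 4*isolation_days + 1. Reaching 67 requires isolation_days = 33/2, not an integer.
Intervening on contact_cap: hospital_load = -27*contact_cap + 68. Reaching 67 requires contact_cap = 1/27, not an integer.

set testing = -1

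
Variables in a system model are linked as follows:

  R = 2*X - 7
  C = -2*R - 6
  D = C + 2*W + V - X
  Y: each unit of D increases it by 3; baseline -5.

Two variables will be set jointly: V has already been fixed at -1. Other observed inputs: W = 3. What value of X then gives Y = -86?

With V held at -1:
Substituting into the C equation gives C = -4*X + 8.
This gives D = -5*X + 13.
Y becomes -15*X + 34.
Solve -15*X + 34 = -86: X = (-86 - 34) / -15 = 8.

X = 8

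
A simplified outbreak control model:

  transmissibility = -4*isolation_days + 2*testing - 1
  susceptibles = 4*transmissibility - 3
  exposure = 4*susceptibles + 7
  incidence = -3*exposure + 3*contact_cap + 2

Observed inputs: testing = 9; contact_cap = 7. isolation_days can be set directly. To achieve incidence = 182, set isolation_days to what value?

isolation_days = 5

Substituting into the transmissibility equation gives transmissibility = -4*isolation_days + 17.
susceptibles becomes -16*isolation_days + 65.
Substituting into the exposure equation gives exposure = -64*isolation_days + 267.
Substituting into the incidence equation gives incidence = 192*isolation_days - 778.
Solve 192*isolation_days - 778 = 182: isolation_days = (182 + 778) / 192 = 5.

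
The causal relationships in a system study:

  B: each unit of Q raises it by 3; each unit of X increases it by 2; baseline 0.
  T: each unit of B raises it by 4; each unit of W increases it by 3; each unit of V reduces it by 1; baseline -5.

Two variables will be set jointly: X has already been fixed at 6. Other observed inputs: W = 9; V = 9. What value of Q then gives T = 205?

Q = 12

With X held at 6:
Substituting into the B equation gives B = 3*Q + 12.
Substituting into the T equation gives T = 12*Q + 61.
Solve 12*Q + 61 = 205: Q = (205 - 61) / 12 = 12.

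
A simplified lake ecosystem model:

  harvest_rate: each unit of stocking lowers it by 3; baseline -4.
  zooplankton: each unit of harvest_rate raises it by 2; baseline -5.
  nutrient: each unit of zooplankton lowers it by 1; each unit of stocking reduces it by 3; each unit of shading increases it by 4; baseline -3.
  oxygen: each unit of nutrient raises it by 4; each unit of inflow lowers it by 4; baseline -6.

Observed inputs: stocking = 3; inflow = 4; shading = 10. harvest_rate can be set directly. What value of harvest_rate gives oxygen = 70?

harvest_rate = 5

Intervening on harvest_rate fixes its value directly, overriding its dependence on stocking.
Substituting into the nutrient equation gives nutrient = -2*harvest_rate + 33.
Substituting into the oxygen equation gives oxygen = -8*harvest_rate + 110.
Solve -8*harvest_rate + 110 = 70: harvest_rate = (70 - 110) / -8 = 5.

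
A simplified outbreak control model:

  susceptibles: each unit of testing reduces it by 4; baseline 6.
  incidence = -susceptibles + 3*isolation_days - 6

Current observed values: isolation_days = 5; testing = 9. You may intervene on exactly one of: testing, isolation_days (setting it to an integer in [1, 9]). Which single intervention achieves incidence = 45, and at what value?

Intervening on testing: incidence = 4*testing + 3. Reaching 45 requires testing = 21/2, not an integer.
Intervening on isolation_days: with other inputs at their observed values, incidence = 3*isolation_days + 24. Solving for 45 gives isolation_days = 7, within [1, 9].

set isolation_days = 7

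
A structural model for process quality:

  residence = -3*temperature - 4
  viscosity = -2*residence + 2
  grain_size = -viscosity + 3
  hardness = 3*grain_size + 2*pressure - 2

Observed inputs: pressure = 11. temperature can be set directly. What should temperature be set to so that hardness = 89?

Substituting into the viscosity equation gives viscosity = 6*temperature + 10.
So grain_size = -6*temperature - 7.
Substituting into the hardness equation gives hardness = -18*temperature - 1.
Solve -18*temperature - 1 = 89: temperature = (89 + 1) / -18 = -5.

temperature = -5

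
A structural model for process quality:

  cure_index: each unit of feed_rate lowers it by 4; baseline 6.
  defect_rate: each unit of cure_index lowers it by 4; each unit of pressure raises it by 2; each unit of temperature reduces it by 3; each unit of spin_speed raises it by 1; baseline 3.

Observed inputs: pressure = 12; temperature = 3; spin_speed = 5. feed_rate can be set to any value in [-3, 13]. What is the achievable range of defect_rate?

Substituting into the defect_rate equation gives defect_rate = 16*feed_rate - 1.
Linear in feed_rate, so extremes are at the endpoints: feed_rate = -3 gives defect_rate = -49; feed_rate = 13 gives defect_rate = 207.

-49 to 207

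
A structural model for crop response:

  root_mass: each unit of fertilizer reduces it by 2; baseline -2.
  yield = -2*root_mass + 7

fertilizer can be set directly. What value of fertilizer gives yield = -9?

Substituting into the yield equation gives yield = 4*fertilizer + 11.
Solve 4*fertilizer + 11 = -9: fertilizer = (-9 - 11) / 4 = -5.

fertilizer = -5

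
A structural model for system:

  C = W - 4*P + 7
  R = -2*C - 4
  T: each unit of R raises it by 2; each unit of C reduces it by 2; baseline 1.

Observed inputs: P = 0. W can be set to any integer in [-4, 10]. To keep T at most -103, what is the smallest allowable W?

W = 9

Substituting into the C equation gives C = W + 7.
R becomes -2*W - 18.
T becomes -6*W - 49.
Require -6*W - 49 ≤ -103, so W ≥ 9.
The smallest integer in [-4, 10] satisfying this is 9.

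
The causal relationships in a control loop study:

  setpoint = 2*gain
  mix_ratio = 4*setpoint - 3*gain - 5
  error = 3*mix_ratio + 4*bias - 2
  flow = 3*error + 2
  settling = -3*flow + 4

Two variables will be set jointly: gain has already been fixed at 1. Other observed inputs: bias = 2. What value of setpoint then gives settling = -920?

With gain held at 1:
Intervening on setpoint fixes its value directly, overriding its dependence on gain.
Substituting into the mix_ratio equation gives mix_ratio = 4*setpoint - 8.
Substituting into the error equation gives error = 12*setpoint - 18.
Substituting into the flow equation gives flow = 36*setpoint - 52.
This gives settling = -108*setpoint + 160.
Solve -108*setpoint + 160 = -920: setpoint = (-920 - 160) / -108 = 10.

setpoint = 10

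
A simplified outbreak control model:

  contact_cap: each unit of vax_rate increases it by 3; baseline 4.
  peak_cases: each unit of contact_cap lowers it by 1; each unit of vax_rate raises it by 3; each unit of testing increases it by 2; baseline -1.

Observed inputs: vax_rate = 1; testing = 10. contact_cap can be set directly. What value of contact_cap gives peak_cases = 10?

contact_cap = 12

Intervening on contact_cap fixes its value directly, overriding its dependence on vax_rate.
Substituting into the peak_cases equation gives peak_cases = -contact_cap + 22.
Solve -contact_cap + 22 = 10: contact_cap = (10 - 22) / -1 = 12.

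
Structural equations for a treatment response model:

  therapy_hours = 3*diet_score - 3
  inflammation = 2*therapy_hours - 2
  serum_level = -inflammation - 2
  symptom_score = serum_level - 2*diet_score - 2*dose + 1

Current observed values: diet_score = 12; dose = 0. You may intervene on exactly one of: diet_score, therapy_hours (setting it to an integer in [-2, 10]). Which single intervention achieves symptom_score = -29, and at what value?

Intervening on diet_score: symptom_score = -8*diet_score + 7. Reaching -29 requires diet_score = 9/2, not an integer.
Intervening on therapy_hours: with other inputs at their observed values, symptom_score = -2*therapy_hours - 23. Solving for -29 gives therapy_hours = 3, within [-2, 10].

set therapy_hours = 3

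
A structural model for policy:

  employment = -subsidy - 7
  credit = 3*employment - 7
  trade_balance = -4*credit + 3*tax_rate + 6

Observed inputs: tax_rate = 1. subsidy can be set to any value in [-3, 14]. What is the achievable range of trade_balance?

Substituting into the credit equation gives credit = -3*subsidy - 28.
Substituting into the trade_balance equation gives trade_balance = 12*subsidy + 121.
Linear in subsidy, so extremes are at the endpoints: subsidy = -3 gives trade_balance = 85; subsidy = 14 gives trade_balance = 289.

85 to 289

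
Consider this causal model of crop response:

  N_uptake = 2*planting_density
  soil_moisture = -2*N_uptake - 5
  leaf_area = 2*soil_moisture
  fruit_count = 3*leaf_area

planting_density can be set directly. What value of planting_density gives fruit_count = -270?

Substituting into the soil_moisture equation gives soil_moisture = -4*planting_density - 5.
Substituting into the leaf_area equation gives leaf_area = -8*planting_density - 10.
This gives fruit_count = -24*planting_density - 30.
Solve -24*planting_density - 30 = -270: planting_density = (-270 + 30) / -24 = 10.

planting_density = 10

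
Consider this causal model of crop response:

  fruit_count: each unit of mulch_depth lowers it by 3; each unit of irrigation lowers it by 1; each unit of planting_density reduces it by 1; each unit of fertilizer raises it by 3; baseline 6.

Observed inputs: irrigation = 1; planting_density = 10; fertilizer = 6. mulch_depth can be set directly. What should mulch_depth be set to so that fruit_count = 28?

mulch_depth = -5

Substituting into the fruit_count equation gives fruit_count = -3*mulch_depth + 13.
Solve -3*mulch_depth + 13 = 28: mulch_depth = (28 - 13) / -3 = -5.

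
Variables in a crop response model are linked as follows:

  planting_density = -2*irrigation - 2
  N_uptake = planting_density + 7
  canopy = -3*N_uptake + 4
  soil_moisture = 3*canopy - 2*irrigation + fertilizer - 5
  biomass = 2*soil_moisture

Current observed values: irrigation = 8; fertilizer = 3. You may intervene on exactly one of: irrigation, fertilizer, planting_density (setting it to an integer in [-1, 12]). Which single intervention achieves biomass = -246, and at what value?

set planting_density = 6

Intervening on irrigation: biomass = 32*irrigation - 70. Reaching -246 requires irrigation = -11/2, not an integer.
Intervening on fertilizer: biomass = 2*fertilizer + 180. Reaching -246 requires fertilizer = -213, outside [-1, 12].
Intervening on planting_density: with other inputs at their observed values, biomass = -18*planting_density - 138. Solving for -246 gives planting_density = 6, within [-1, 12].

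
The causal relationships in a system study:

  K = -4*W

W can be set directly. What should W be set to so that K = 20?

Solve -4*W = 20: W = 20 / -4 = -5.

W = -5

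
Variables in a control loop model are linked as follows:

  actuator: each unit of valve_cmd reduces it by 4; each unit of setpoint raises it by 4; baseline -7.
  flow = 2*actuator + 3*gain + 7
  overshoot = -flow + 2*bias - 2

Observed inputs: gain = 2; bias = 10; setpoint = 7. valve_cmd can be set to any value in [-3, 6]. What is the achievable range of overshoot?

Substituting into the actuator equation gives actuator = -4*valve_cmd + 21.
So flow = -8*valve_cmd + 55.
overshoot becomes 8*valve_cmd - 37.
Linear in valve_cmd, so extremes are at the endpoints: valve_cmd = -3 gives overshoot = -61; valve_cmd = 6 gives overshoot = 11.

-61 to 11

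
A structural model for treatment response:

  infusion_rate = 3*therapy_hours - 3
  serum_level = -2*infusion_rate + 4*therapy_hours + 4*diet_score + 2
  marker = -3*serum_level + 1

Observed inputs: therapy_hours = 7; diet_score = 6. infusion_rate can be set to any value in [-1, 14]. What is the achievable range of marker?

Intervening on infusion_rate fixes its value directly, overriding its dependence on therapy_hours.
Substituting into the serum_level equation gives serum_level = -2*infusion_rate + 54.
Substituting into the marker equation gives marker = 6*infusion_rate - 161.
Linear in infusion_rate, so extremes are at the endpoints: infusion_rate = -1 gives marker = -167; infusion_rate = 14 gives marker = -77.

-167 to -77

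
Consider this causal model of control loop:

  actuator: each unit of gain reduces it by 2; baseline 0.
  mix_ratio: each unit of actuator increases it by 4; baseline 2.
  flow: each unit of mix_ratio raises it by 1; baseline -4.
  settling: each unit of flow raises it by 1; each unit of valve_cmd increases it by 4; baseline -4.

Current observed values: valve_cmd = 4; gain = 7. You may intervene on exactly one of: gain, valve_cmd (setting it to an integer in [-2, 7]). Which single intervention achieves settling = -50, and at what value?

Intervening on gain: settling = -8*gain + 10. Reaching -50 requires gain = 15/2, not an integer.
Intervening on valve_cmd: with other inputs at their observed values, settling = 4*valve_cmd - 62. Solving for -50 gives valve_cmd = 3, within [-2, 7].

set valve_cmd = 3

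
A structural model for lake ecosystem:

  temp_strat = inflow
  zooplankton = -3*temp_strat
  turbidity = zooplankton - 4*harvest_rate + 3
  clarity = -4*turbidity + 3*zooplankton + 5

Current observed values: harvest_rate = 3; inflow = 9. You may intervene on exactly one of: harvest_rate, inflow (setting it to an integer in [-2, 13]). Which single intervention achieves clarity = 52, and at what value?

set harvest_rate = 2

Intervening on harvest_rate: with other inputs at their observed values, clarity = 16*harvest_rate + 20. Solving for 52 gives harvest_rate = 2, within [-2, 13].
Intervening on inflow: clarity = 3*inflow + 41. Reaching 52 requires inflow = 11/3, not an integer.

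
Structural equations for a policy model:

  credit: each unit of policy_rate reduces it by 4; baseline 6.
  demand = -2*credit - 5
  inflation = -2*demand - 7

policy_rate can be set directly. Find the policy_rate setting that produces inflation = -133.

Substituting into the demand equation gives demand = 8*policy_rate - 17.
Substituting into the inflation equation gives inflation = -16*policy_rate + 27.
Solve -16*policy_rate + 27 = -133: policy_rate = (-133 - 27) / -16 = 10.

policy_rate = 10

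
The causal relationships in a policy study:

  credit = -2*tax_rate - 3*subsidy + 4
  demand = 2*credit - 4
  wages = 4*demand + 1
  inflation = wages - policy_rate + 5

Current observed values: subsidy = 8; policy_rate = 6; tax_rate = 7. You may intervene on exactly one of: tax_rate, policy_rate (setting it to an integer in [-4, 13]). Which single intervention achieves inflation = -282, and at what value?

set policy_rate = 0

Intervening on tax_rate: inflation = -16*tax_rate - 176. Reaching -282 requires tax_rate = 53/8, not an integer.
Intervening on policy_rate: with other inputs at their observed values, inflation = -policy_rate - 282. Solving for -282 gives policy_rate = 0, within [-4, 13].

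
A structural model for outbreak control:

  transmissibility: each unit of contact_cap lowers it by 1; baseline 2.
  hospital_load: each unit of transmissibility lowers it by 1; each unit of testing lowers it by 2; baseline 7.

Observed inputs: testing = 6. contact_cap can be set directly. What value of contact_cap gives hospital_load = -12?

contact_cap = -5

Substituting into the hospital_load equation gives hospital_load = contact_cap - 7.
Solve contact_cap - 7 = -12: contact_cap = (-12 + 7) / 1 = -5.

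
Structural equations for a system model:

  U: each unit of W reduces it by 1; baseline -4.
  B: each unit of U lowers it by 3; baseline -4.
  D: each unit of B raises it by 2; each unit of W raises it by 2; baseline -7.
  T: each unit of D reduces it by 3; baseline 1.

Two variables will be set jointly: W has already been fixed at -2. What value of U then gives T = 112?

U = 3

With W held at -2:
Intervening on U fixes its value directly, overriding its dependence on W.
Substituting into the D equation gives D = -6*U - 19.
Substituting into the T equation gives T = 18*U + 58.
Solve 18*U + 58 = 112: U = (112 - 58) / 18 = 3.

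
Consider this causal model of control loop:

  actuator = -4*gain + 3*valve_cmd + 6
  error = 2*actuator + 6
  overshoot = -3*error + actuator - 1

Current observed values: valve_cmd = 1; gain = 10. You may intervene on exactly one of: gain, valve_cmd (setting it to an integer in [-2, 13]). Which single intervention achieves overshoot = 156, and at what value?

Intervening on gain: with other inputs at their observed values, overshoot = 20*gain - 64. Solving for 156 gives gain = 11, within [-2, 13].
Intervening on valve_cmd: overshoot = -15*valve_cmd + 151. Reaching 156 requires valve_cmd = -1/3, not an integer.

set gain = 11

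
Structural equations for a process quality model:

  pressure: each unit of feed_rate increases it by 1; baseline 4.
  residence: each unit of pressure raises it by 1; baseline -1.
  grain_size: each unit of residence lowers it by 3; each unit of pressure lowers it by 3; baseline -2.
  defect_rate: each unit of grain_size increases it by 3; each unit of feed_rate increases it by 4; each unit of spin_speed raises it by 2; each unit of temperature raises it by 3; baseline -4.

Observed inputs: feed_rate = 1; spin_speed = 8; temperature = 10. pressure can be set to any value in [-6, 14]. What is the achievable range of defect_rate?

Intervening on pressure fixes its value directly, overriding its dependence on feed_rate.
Substituting into the grain_size equation gives grain_size = -6*pressure + 1.
Substituting into the defect_rate equation gives defect_rate = -18*pressure + 49.
Linear in pressure, so extremes are at the endpoints: pressure = -6 gives defect_rate = 157; pressure = 14 gives defect_rate = -203.

-203 to 157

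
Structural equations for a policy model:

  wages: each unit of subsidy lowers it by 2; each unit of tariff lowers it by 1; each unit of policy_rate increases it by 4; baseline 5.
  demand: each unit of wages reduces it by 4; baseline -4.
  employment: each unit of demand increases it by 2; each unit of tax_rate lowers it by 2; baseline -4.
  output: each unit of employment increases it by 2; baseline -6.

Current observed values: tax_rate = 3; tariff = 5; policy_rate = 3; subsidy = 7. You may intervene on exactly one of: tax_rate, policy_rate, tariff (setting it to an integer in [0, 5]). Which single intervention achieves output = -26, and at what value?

set tariff = 4

Intervening on tax_rate: output = -4*tax_rate + 2. Reaching -26 requires tax_rate = 7, outside [0, 5].
Intervening on policy_rate: output = -64*policy_rate + 182. Reaching -26 requires policy_rate = 13/4, not an integer.
Intervening on tariff: with other inputs at their observed values, output = 16*tariff - 90. Solving for -26 gives tariff = 4, within [0, 5].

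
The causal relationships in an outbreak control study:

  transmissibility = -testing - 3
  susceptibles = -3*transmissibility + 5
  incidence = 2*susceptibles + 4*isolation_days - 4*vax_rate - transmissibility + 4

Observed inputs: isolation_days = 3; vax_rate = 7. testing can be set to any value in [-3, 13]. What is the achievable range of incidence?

Substituting into the susceptibles equation gives susceptibles = 3*testing + 14.
This gives incidence = 7*testing + 19.
Linear in testing, so extremes are at the endpoints: testing = -3 gives incidence = -2; testing = 13 gives incidence = 110.

-2 to 110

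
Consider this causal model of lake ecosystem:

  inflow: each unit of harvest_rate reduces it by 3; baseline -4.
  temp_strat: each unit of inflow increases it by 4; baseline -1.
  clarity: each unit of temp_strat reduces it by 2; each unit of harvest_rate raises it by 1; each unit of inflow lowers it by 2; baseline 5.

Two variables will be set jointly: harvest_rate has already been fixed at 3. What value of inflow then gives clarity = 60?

inflow = -5

With harvest_rate held at 3:
Intervening on inflow fixes its value directly, overriding its dependence on harvest_rate.
Substituting into the clarity equation gives clarity = -10*inflow + 10.
Solve -10*inflow + 10 = 60: inflow = (60 - 10) / -10 = -5.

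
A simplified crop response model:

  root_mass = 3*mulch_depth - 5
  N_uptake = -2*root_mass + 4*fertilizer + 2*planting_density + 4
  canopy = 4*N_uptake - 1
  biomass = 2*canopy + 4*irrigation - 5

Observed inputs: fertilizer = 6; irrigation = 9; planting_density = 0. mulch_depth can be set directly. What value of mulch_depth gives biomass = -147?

Substituting into the N_uptake equation gives N_uptake = -6*mulch_depth + 38.
This gives canopy = -24*mulch_depth + 151.
This gives biomass = -48*mulch_depth + 333.
Solve -48*mulch_depth + 333 = -147: mulch_depth = (-147 - 333) / -48 = 10.

mulch_depth = 10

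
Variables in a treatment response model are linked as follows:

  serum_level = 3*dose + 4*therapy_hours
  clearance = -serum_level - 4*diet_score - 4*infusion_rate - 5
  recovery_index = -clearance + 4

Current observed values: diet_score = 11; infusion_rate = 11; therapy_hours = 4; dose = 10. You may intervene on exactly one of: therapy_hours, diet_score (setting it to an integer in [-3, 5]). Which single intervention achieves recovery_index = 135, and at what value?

set therapy_hours = 2

Intervening on therapy_hours: with other inputs at their observed values, recovery_index = 4*therapy_hours + 127. Solving for 135 gives therapy_hours = 2, within [-3, 5].
Intervening on diet_score: recovery_index = 4*diet_score + 99. Reaching 135 requires diet_score = 9, outside [-3, 5].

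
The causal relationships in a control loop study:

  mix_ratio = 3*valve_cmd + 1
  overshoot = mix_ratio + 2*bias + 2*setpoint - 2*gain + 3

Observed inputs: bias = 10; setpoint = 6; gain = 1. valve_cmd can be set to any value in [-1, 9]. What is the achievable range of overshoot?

31 to 61

Substituting into the overshoot equation gives overshoot = 3*valve_cmd + 34.
Linear in valve_cmd, so extremes are at the endpoints: valve_cmd = -1 gives overshoot = 31; valve_cmd = 9 gives overshoot = 61.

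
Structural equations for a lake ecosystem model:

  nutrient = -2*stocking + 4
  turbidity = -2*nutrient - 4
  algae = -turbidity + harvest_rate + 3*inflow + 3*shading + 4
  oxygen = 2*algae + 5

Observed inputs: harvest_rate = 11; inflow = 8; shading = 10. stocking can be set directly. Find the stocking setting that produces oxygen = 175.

Substituting into the turbidity equation gives turbidity = 4*stocking - 12.
Substituting into the algae equation gives algae = -4*stocking + 81.
So oxygen = -8*stocking + 167.
Solve -8*stocking + 167 = 175: stocking = (175 - 167) / -8 = -1.

stocking = -1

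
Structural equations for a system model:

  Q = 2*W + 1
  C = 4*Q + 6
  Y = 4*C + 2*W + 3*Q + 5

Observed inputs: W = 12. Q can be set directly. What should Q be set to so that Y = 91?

Intervening on Q fixes its value directly, overriding its dependence on W.
Substituting into the Y equation gives Y = 19*Q + 53.
Solve 19*Q + 53 = 91: Q = (91 - 53) / 19 = 2.

Q = 2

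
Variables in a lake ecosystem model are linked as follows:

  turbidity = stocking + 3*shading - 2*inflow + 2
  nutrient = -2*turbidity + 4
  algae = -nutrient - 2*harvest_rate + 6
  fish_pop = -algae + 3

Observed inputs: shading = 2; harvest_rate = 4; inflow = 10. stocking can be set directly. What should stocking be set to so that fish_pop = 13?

Substituting into the turbidity equation gives turbidity = stocking - 12.
Substituting into the nutrient equation gives nutrient = -2*stocking + 28.
This gives algae = 2*stocking - 30.
So fish_pop = -2*stocking + 33.
Solve -2*stocking + 33 = 13: stocking = (13 - 33) / -2 = 10.

stocking = 10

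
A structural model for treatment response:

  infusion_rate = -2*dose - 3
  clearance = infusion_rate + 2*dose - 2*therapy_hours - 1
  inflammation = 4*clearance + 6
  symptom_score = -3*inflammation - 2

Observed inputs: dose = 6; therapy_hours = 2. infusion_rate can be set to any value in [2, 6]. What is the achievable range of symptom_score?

Intervening on infusion_rate fixes its value directly, overriding its dependence on dose.
Substituting into the clearance equation gives clearance = infusion_rate + 7.
Substituting into the inflammation equation gives inflammation = 4*infusion_rate + 34.
So symptom_score = -12*infusion_rate - 104.
Linear in infusion_rate, so extremes are at the endpoints: infusion_rate = 2 gives symptom_score = -128; infusion_rate = 6 gives symptom_score = -176.

-176 to -128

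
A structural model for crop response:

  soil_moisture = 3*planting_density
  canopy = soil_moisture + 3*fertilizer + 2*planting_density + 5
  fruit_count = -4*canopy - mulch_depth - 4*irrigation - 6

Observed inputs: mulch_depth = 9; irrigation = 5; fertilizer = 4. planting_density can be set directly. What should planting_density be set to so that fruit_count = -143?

Substituting into the canopy equation gives canopy = 5*planting_density + 17.
This gives fruit_count = -20*planting_density - 103.
Solve -20*planting_density - 103 = -143: planting_density = (-143 + 103) / -20 = 2.

planting_density = 2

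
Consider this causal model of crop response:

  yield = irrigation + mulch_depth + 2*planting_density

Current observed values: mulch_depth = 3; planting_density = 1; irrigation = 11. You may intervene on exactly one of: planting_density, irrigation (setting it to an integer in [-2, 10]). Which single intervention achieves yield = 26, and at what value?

Intervening on planting_density: with other inputs at their observed values, yield = 2*planting_density + 14. Solving for 26 gives planting_density = 6, within [-2, 10].
Intervening on irrigation: yield = irrigation + 5. Reaching 26 requires irrigation = 21, outside [-2, 10].

set planting_density = 6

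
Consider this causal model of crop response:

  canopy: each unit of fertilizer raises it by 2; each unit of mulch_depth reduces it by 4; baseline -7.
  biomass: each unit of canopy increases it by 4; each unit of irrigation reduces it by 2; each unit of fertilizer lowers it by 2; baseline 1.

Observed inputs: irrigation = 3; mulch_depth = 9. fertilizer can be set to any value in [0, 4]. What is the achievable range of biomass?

Substituting into the canopy equation gives canopy = 2*fertilizer - 43.
biomass becomes 6*fertilizer - 177.
Linear in fertilizer, so extremes are at the endpoints: fertilizer = 0 gives biomass = -177; fertilizer = 4 gives biomass = -153.

-177 to -153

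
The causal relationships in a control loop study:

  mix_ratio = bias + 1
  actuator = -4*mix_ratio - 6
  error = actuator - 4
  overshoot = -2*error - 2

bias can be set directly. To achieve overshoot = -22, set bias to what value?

bias = -6

Substituting into the actuator equation gives actuator = -4*bias - 10.
This gives error = -4*bias - 14.
overshoot becomes 8*bias + 26.
Solve 8*bias + 26 = -22: bias = (-22 - 26) / 8 = -6.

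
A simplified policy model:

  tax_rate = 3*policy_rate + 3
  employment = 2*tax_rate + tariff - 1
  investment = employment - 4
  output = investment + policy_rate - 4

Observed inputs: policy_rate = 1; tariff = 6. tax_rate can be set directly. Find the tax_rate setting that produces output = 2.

Intervening on tax_rate fixes its value directly, overriding its dependence on policy_rate.
Substituting into the employment equation gives employment = 2*tax_rate + 5.
This gives investment = 2*tax_rate + 1.
output becomes 2*tax_rate - 2.
Solve 2*tax_rate - 2 = 2: tax_rate = (2 + 2) / 2 = 2.

tax_rate = 2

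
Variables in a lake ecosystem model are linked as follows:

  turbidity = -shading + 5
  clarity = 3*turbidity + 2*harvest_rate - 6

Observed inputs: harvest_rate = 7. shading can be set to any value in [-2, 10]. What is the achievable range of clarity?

Substituting into the clarity equation gives clarity = -3*shading + 23.
Linear in shading, so extremes are at the endpoints: shading = -2 gives clarity = 29; shading = 10 gives clarity = -7.

-7 to 29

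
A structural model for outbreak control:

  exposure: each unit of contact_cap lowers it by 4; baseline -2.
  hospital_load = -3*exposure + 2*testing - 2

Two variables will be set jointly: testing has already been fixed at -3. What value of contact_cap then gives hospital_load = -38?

With testing held at -3:
Substituting into the hospital_load equation gives hospital_load = 12*contact_cap - 2.
Solve 12*contact_cap - 2 = -38: contact_cap = (-38 + 2) / 12 = -3.

contact_cap = -3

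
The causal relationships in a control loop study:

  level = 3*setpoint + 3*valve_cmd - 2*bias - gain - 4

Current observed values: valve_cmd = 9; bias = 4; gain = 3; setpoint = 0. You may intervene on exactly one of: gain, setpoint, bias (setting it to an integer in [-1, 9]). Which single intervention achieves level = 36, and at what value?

set setpoint = 8

Intervening on gain: level = -gain + 15. Reaching 36 requires gain = -21, outside [-1, 9].
Intervening on setpoint: with other inputs at their observed values, level = 3*setpoint + 12. Solving for 36 gives setpoint = 8, within [-1, 9].
Intervening on bias: level = -2*bias + 20. Reaching 36 requires bias = -8, outside [-1, 9].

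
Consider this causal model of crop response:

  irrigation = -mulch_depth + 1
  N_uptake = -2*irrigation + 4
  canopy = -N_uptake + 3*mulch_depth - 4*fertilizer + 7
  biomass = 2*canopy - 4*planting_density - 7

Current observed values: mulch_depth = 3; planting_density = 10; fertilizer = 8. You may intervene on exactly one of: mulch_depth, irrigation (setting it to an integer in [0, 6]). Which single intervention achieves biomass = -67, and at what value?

set irrigation = 5

Intervening on mulch_depth: biomass = 2*mulch_depth - 101. Reaching -67 requires mulch_depth = 17, outside [0, 6].
Intervening on irrigation: with other inputs at their observed values, biomass = 4*irrigation - 87. Solving for -67 gives irrigation = 5, within [0, 6].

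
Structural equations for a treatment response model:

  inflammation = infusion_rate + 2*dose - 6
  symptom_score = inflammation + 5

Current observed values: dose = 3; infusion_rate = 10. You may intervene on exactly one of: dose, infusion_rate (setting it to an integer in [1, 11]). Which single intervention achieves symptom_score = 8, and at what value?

Intervening on dose: symptom_score = 2*dose + 9. Reaching 8 requires dose = -1/2, not an integer.
Intervening on infusion_rate: with other inputs at their observed values, symptom_score = infusion_rate + 5. Solving for 8 gives infusion_rate = 3, within [1, 11].

set infusion_rate = 3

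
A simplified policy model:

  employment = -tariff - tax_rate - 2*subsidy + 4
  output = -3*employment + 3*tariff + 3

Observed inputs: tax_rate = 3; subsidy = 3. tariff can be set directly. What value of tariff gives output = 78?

tariff = 10

Substituting into the employment equation gives employment = -tariff - 5.
Substituting into the output equation gives output = 6*tariff + 18.
Solve 6*tariff + 18 = 78: tariff = (78 - 18) / 6 = 10.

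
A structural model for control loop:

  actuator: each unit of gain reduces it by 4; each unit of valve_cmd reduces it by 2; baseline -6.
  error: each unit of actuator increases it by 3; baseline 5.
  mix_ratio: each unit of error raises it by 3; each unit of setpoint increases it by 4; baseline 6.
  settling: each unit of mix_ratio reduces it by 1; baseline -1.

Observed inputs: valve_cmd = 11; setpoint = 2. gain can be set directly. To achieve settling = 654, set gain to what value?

Substituting into the actuator equation gives actuator = -4*gain - 28.
So error = -12*gain - 79.
Substituting into the mix_ratio equation gives mix_ratio = -36*gain - 223.
Substituting into the settling equation gives settling = 36*gain + 222.
Solve 36*gain + 222 = 654: gain = (654 - 222) / 36 = 12.

gain = 12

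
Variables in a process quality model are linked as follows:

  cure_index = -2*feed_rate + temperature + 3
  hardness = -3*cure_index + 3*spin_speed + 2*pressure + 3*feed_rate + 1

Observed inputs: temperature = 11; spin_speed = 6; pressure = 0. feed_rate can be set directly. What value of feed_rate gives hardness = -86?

feed_rate = -7

Substituting into the cure_index equation gives cure_index = -2*feed_rate + 14.
Substituting into the hardness equation gives hardness = 9*feed_rate - 23.
Solve 9*feed_rate - 23 = -86: feed_rate = (-86 + 23) / 9 = -7.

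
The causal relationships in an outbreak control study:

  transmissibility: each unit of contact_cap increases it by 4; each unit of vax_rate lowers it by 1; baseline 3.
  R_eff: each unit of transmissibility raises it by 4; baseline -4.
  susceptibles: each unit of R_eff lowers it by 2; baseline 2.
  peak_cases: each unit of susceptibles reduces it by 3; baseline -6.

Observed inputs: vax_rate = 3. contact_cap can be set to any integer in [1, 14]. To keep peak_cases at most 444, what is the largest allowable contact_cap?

Substituting into the transmissibility equation gives transmissibility = 4*contact_cap.
Substituting into the R_eff equation gives R_eff = 16*contact_cap - 4.
Substituting into the susceptibles equation gives susceptibles = -32*contact_cap + 10.
Substituting into the peak_cases equation gives peak_cases = 96*contact_cap - 36.
Require 96*contact_cap - 36 ≤ 444, so contact_cap ≤ 5.
The largest integer in [1, 14] satisfying this is 5.

contact_cap = 5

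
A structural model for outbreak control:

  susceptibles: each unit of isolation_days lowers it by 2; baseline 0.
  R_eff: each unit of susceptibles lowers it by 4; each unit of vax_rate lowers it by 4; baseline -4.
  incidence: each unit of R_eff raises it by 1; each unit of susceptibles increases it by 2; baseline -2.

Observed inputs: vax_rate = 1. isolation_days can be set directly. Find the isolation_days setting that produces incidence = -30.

Substituting into the R_eff equation gives R_eff = 8*isolation_days - 8.
Substituting into the incidence equation gives incidence = 4*isolation_days - 10.
Solve 4*isolation_days - 10 = -30: isolation_days = (-30 + 10) / 4 = -5.

isolation_days = -5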